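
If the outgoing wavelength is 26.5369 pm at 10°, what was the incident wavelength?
26.5000 pm

From λ' = λ + Δλ, we have λ = λ' - Δλ

First calculate the Compton shift:
Δλ = λ_C(1 - cos θ)
Δλ = 2.4263 × (1 - cos(10°))
Δλ = 2.4263 × 0.0152
Δλ = 0.0369 pm

Initial wavelength:
λ = λ' - Δλ
λ = 26.5369 - 0.0369
λ = 26.5000 pm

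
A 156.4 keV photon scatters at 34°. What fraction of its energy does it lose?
0.0497 (or 4.97%)

Calculate initial and final photon energies:

Initial: E₀ = 156.4 keV → λ₀ = 7.9274 pm
Compton shift: Δλ = 0.4148 pm
Final wavelength: λ' = 8.3422 pm
Final energy: E' = 148.6231 keV

Fractional energy loss:
(E₀ - E')/E₀ = (156.4000 - 148.6231)/156.4000
= 7.7769/156.4000
= 0.0497
= 4.97%

(Intermediate values are shown rounded; full precision is carried through to the final answer.)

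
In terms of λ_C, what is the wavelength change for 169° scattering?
1.9816 λ_C

The Compton shift formula is:
Δλ = λ_C(1 - cos θ)

Dividing both sides by λ_C:
Δλ/λ_C = 1 - cos θ

For θ = 169°:
Δλ/λ_C = 1 - cos(169°)
Δλ/λ_C = 1 - -0.9816
Δλ/λ_C = 1.9816

This means the shift is 1.9816 × λ_C = 4.8080 pm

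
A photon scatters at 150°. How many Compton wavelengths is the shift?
1.8660 λ_C

The Compton shift formula is:
Δλ = λ_C(1 - cos θ)

Dividing both sides by λ_C:
Δλ/λ_C = 1 - cos θ

For θ = 150°:
Δλ/λ_C = 1 - cos(150°)
Δλ/λ_C = 1 - -0.8660
Δλ/λ_C = 1.8660

This means the shift is 1.8660 × λ_C = 4.5276 pm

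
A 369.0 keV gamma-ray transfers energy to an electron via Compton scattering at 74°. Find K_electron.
126.7267 keV

By energy conservation: K_e = E_initial - E_final

First find the scattered photon energy:
Initial wavelength: λ = hc/E = 3.3600 pm
Compton shift: Δλ = λ_C(1 - cos(74°)) = 1.7575 pm
Final wavelength: λ' = 3.3600 + 1.7575 = 5.1175 pm
Final photon energy: E' = hc/λ' = 242.2733 keV

Electron kinetic energy:
K_e = E - E' = 369.0000 - 242.2733 = 126.7267 keV

(Intermediate values are shown rounded; full precision is carried through to the final answer.)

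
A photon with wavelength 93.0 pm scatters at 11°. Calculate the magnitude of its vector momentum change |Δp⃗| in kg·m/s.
1.3654e-24 kg·m/s

Photon momentum magnitude is p = h/λ.

Initial momentum:
p₀ = h/λ = 6.6261e-34/9.3000e-11 = 7.1248e-24 kg·m/s

After scattering:
λ' = λ + Δλ = 93.0 + 0.0446 = 93.0446 pm
p' = h/λ' = 6.6261e-34/9.3045e-11 = 7.1214e-24 kg·m/s

Momentum is a vector; the scattered photon's direction makes angle θ = 11° with the incident direction. The magnitude of the vector change Δp⃗ = p⃗₀ − p⃗' is found from the law of cosines:
|Δp⃗|² = p₀² + p'² − 2p₀p'cos θ
|Δp⃗|² = (7.1248e-24)² + (7.1214e-24)² − 2·7.1248e-24·7.1214e-24·cos(11°)
|Δp⃗| = 1.3654e-24 kg·m/s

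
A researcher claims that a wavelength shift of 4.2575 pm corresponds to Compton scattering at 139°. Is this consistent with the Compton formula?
Yes, consistent

Calculate the expected shift for θ = 139°:

Δλ_expected = λ_C(1 - cos(139°))
Δλ_expected = 2.4263 × (1 - cos(139°))
Δλ_expected = 2.4263 × 1.7547
Δλ_expected = 4.2575 pm

Given shift: 4.2575 pm
Expected shift: 4.2575 pm
Difference: 0.0000 pm

The values match. This is consistent with Compton scattering at the stated angle.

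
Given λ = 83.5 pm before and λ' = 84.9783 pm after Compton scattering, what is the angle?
67.00°

First find the wavelength shift:
Δλ = λ' - λ = 84.9783 - 83.5 = 1.4783 pm

Using Δλ = λ_C(1 - cos θ), with λ_C = h/(m_e·c) ≈ 2.42631024 pm:
cos θ = 1 - Δλ/λ_C
cos θ = 1 - 1.4783/2.42631024
cos θ = 0.390721

θ = arccos(0.390721)
θ = 67.00°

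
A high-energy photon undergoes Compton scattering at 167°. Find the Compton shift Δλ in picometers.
4.7904 pm

Using the Compton scattering formula:
Δλ = λ_C(1 - cos θ)

where λ_C = h/(m_e·c) ≈ 2.4263 pm is the Compton wavelength of an electron.

For θ = 167°:
cos(167°) = -0.9744
1 - cos(167°) = 1.9744

Δλ = 2.4263 × 1.9744
Δλ = 4.7904 pm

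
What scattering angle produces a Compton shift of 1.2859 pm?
61.96°

From the Compton formula Δλ = λ_C(1 - cos θ), we can solve for θ:

cos θ = 1 - Δλ/λ_C

Given:
- Δλ = 1.2859 pm
- λ_C = h/(m_e·c) ≈ 2.42631024 pm

cos θ = 1 - 1.2859/2.42631024
cos θ = 1 - 0.529982
cos θ = 0.470018

θ = arccos(0.470018)
θ = 61.96°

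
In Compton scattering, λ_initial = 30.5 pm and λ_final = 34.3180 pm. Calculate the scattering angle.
125.00°

First find the wavelength shift:
Δλ = λ' - λ = 34.3180 - 30.5 = 3.8180 pm

Using Δλ = λ_C(1 - cos θ), with λ_C = h/(m_e·c) ≈ 2.42631024 pm:
cos θ = 1 - Δλ/λ_C
cos θ = 1 - 3.8180/2.42631024
cos θ = -0.573583

θ = arccos(-0.573583)
θ = 125.00°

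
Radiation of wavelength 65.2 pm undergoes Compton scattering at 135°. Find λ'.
69.3420 pm

Using the Compton formula: λ' = λ + λ_C(1 − cos θ)

For θ = 135°, cos θ = -√2/2 (exact) ≈ -0.7071, so:
1 − cos 135° = 1 − (-√2/2) ≈ 1.7071

Δλ = λ_C × 1.7071 = 2.4263 × 1.7071 = 4.1420 pm

λ' = 65.2 + 4.1420 = 69.3420 pm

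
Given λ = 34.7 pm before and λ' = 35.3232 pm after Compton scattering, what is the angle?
42.00°

First find the wavelength shift:
Δλ = λ' - λ = 35.3232 - 34.7 = 0.6232 pm

Using Δλ = λ_C(1 - cos θ), with λ_C = h/(m_e·c) ≈ 2.42631024 pm:
cos θ = 1 - Δλ/λ_C
cos θ = 1 - 0.6232/2.42631024
cos θ = 0.743149

θ = arccos(0.743149)
θ = 42.00°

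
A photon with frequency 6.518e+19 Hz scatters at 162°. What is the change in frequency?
3.306e+19 Hz (decrease)

Convert frequency to wavelength (c = 299792458 m/s):
λ₀ = c/f₀ = 299792458/6.518e+19 = 4.5994547e-12 m = 4.5995 pm

Calculate Compton shift:
Δλ = λ_C(1 - cos(162°)) = 4.7339 pm

Final wavelength:
λ' = λ₀ + Δλ = 4.5995 + 4.7339 = 9.3333 pm

Final frequency:
f' = c/λ' = 299792458/9.3333231e-12 = 3.2120656e+19 Hz

Frequency shift (decrease):
Δf = f₀ - f' = 6.518e+19 - 3.2120656e+19 = 3.306e+19 Hz

(Intermediate values are shown rounded; full precision is carried through to the final answer.)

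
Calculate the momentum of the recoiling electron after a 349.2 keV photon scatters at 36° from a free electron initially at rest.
1.1060e-22 kg·m/s

The electron is initially at rest, so by conservation of momentum:
p⃗_e = p⃗₀ − p⃗'  (incident photon momentum minus scattered photon momentum)

Photon momentum magnitudes (p = h/λ = E/c):
λ₀ = hc/E₀ = 3.5505 pm → p₀ = h/λ₀ = 1.8662e-22 kg·m/s
Δλ = λ_C(1 − cos 36°) = 0.4634 pm
λ' = 4.0139 pm → p' = h/λ' = 1.6508e-22 kg·m/s

The scattered photon makes angle θ = 36° with the incident direction, so by the law of cosines:
|p⃗_e|² = p₀² + p'² − 2p₀p'cos θ
|p⃗_e|² = (1.8662e-22)² + (1.6508e-22)² − 2·1.8662e-22·1.6508e-22·cos(36°)
|p⃗_e| = 1.1060e-22 kg·m/s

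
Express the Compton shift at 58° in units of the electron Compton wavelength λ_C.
0.4701 λ_C

The Compton shift formula is:
Δλ = λ_C(1 - cos θ)

Dividing both sides by λ_C:
Δλ/λ_C = 1 - cos θ

For θ = 58°:
Δλ/λ_C = 1 - cos(58°)
Δλ/λ_C = 1 - 0.5299
Δλ/λ_C = 0.4701

This means the shift is 0.4701 × λ_C = 1.1406 pm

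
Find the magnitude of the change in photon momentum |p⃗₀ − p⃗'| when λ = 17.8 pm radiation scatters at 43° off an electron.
2.6832e-23 kg·m/s

Photon momentum magnitude is p = h/λ.

Initial momentum:
p₀ = h/λ = 6.6261e-34/1.7800e-11 = 3.7225e-23 kg·m/s

After scattering:
λ' = λ + Δλ = 17.8 + 0.6518 = 18.4518 pm
p' = h/λ' = 6.6261e-34/1.8452e-11 = 3.5910e-23 kg·m/s

Momentum is a vector; the scattered photon's direction makes angle θ = 43° with the incident direction. The magnitude of the vector change Δp⃗ = p⃗₀ − p⃗' is found from the law of cosines:
|Δp⃗|² = p₀² + p'² − 2p₀p'cos θ
|Δp⃗|² = (3.7225e-23)² + (3.5910e-23)² − 2·3.7225e-23·3.5910e-23·cos(43°)
|Δp⃗| = 2.6832e-23 kg·m/s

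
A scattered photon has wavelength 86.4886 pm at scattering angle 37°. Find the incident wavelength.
86.0000 pm

From λ' = λ + Δλ, we have λ = λ' - Δλ

First calculate the Compton shift:
Δλ = λ_C(1 - cos θ)
Δλ = 2.4263 × (1 - cos(37°))
Δλ = 2.4263 × 0.2014
Δλ = 0.4886 pm

Initial wavelength:
λ = λ' - Δλ
λ = 86.4886 - 0.4886
λ = 86.0000 pm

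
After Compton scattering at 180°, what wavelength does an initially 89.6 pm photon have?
94.4526 pm

Using the Compton formula: λ' = λ + λ_C(1 − cos θ)

For θ = 180°, cos θ = -1 (exact) = -1.0000, so:
1 − cos 180° = 1 − (-1) = 2.0000

Δλ = λ_C × 2.0000 = 2.4263 × 2.0000 = 4.8526 pm

λ' = 89.6 + 4.8526 = 94.4526 pm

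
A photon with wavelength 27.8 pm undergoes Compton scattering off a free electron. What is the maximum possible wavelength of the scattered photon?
32.6526 pm (at θ = 180°)

The Compton shift is Δλ = λ_C(1 − cos θ).

Since cos θ ranges from −1 to 1, the factor (1 − cos θ) ranges from 0 to 2; the maximum shift occurs at θ = 180° (backscattering):
Δλ_max = 2λ_C = 2 × 2.4263 pm = 4.8526 pm

Maximum scattered wavelength:
λ'_max = λ₀ + Δλ_max = 27.8 + 4.8526 = 32.6526 pm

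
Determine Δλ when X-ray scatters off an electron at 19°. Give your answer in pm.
0.1322 pm

Using the Compton scattering formula:
Δλ = λ_C(1 - cos θ)

where λ_C = h/(m_e·c) ≈ 2.4263 pm is the Compton wavelength of an electron.

For θ = 19°:
cos(19°) = 0.9455
1 - cos(19°) = 0.0545

Δλ = 2.4263 × 0.0545
Δλ = 0.1322 pm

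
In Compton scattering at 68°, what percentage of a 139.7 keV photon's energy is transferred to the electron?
0.1460 (or 14.60%)

Calculate initial and final photon energies:

Initial: E₀ = 139.7 keV → λ₀ = 8.8750 pm
Compton shift: Δλ = 1.5174 pm
Final wavelength: λ' = 10.3924 pm
Final energy: E' = 119.3024 keV

Fractional energy loss:
(E₀ - E')/E₀ = (139.7000 - 119.3024)/139.7000
= 20.3976/139.7000
= 0.1460
= 14.60%

(Intermediate values are shown rounded; full precision is carried through to the final answer.)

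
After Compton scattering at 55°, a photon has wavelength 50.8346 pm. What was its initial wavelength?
49.8000 pm

From λ' = λ + Δλ, we have λ = λ' - Δλ

First calculate the Compton shift:
Δλ = λ_C(1 - cos θ)
Δλ = 2.4263 × (1 - cos(55°))
Δλ = 2.4263 × 0.4264
Δλ = 1.0346 pm

Initial wavelength:
λ = λ' - Δλ
λ = 50.8346 - 1.0346
λ = 49.8000 pm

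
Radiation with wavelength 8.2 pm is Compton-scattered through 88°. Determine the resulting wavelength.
10.5416 pm

Using the Compton scattering formula:
λ' = λ + Δλ = λ + λ_C(1 - cos θ)

Given:
- Initial wavelength λ = 8.2 pm
- Scattering angle θ = 88°
- Compton wavelength λ_C ≈ 2.4263 pm

Calculate the shift:
Δλ = 2.4263 × (1 - cos(88°))
Δλ = 2.4263 × 0.9651
Δλ = 2.3416 pm

Final wavelength:
λ' = 8.2 + 2.3416 = 10.5416 pm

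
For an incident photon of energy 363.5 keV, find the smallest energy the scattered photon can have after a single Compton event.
150.0390 keV (at θ = 180°)

The scattered photon has minimum energy when its wavelength is maximum, i.e., when the Compton shift Δλ = λ_C(1 − cos θ) is maximum. This occurs at θ = 180° (backscattering), giving Δλ_max = 2λ_C = 4.8526 pm.

Initial wavelength: λ₀ = hc/E₀ = 3.4108 pm
Maximum final wavelength: λ'_max = λ₀ + 2λ_C = 3.4108 + 4.8526 = 8.2635 pm
Minimum final energy: E'_min = hc/λ'_max = 150.0390 keV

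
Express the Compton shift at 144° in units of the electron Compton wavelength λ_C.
1.8090 λ_C

The Compton shift formula is:
Δλ = λ_C(1 - cos θ)

Dividing both sides by λ_C:
Δλ/λ_C = 1 - cos θ

For θ = 144°:
Δλ/λ_C = 1 - cos(144°)
Δλ/λ_C = 1 - -0.8090
Δλ/λ_C = 1.8090

This means the shift is 1.8090 × λ_C = 4.3892 pm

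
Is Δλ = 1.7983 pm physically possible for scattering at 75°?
Yes, consistent

Calculate the expected shift for θ = 75°:

Δλ_expected = λ_C(1 - cos(75°))
Δλ_expected = 2.4263 × (1 - cos(75°))
Δλ_expected = 2.4263 × 0.7412
Δλ_expected = 1.7983 pm

Given shift: 1.7983 pm
Expected shift: 1.7983 pm
Difference: 0.0000 pm

The values match. This is consistent with Compton scattering at the stated angle.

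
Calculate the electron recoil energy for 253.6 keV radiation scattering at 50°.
38.1879 keV

By energy conservation: K_e = E_initial - E_final

First find the scattered photon energy:
Initial wavelength: λ = hc/E = 4.8890 pm
Compton shift: Δλ = λ_C(1 - cos(50°)) = 0.8667 pm
Final wavelength: λ' = 4.8890 + 0.8667 = 5.7557 pm
Final photon energy: E' = hc/λ' = 215.4121 keV

Electron kinetic energy:
K_e = E - E' = 253.6000 - 215.4121 = 38.1879 keV

(Intermediate values are shown rounded; full precision is carried through to the final answer.)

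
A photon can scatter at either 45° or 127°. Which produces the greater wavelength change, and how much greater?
127° produces the larger shift by a factor of 5.469

Calculate both shifts using Δλ = λ_C(1 - cos θ):

For θ₁ = 45°:
Δλ₁ = 2.4263 × (1 - cos(45°))
Δλ₁ = 2.4263 × 0.2929
Δλ₁ = 0.7106 pm

For θ₂ = 127°:
Δλ₂ = 2.4263 × (1 - cos(127°))
Δλ₂ = 2.4263 × 1.6018
Δλ₂ = 3.8865 pm

The 127° angle produces the larger shift.
Ratio: 3.8865/0.7106 = 5.469

(Intermediate values are shown rounded; full precision is carried through to the final answer.)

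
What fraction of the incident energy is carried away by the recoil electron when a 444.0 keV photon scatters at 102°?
0.5121 (or 51.21%)

Calculate initial and final photon energies:

Initial: E₀ = 444.0 keV → λ₀ = 2.7924 pm
Compton shift: Δλ = 2.9308 pm
Final wavelength: λ' = 5.7232 pm
Final energy: E' = 216.6342 keV

Fractional energy loss:
(E₀ - E')/E₀ = (444.0000 - 216.6342)/444.0000
= 227.3658/444.0000
= 0.5121
= 51.21%

(Intermediate values are shown rounded; full precision is carried through to the final answer.)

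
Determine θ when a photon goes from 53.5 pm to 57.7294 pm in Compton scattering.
138.00°

First find the wavelength shift:
Δλ = λ' - λ = 57.7294 - 53.5 = 4.2294 pm

Using Δλ = λ_C(1 - cos θ), with λ_C = h/(m_e·c) ≈ 2.42631024 pm:
cos θ = 1 - Δλ/λ_C
cos θ = 1 - 4.2294/2.42631024
cos θ = -0.743141

θ = arccos(-0.743141)
θ = 138.00°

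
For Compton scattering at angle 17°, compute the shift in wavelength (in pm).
0.1060 pm

Using the Compton scattering formula:
Δλ = λ_C(1 - cos θ)

where λ_C = h/(m_e·c) ≈ 2.4263 pm is the Compton wavelength of an electron.

For θ = 17°:
cos(17°) = 0.9563
1 - cos(17°) = 0.0437

Δλ = 2.4263 × 0.0437
Δλ = 0.1060 pm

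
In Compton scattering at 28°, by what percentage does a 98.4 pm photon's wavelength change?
0.2886%

Calculate the Compton shift:
Δλ = λ_C(1 - cos(28°))
Δλ = 2.4263 × (1 - cos(28°))
Δλ = 2.4263 × 0.1171
Δλ = 0.2840 pm

Percentage change:
(Δλ/λ₀) × 100 = (0.2840/98.4) × 100
= 0.2886%

(Intermediate values are shown rounded; full precision is carried through to the final answer.)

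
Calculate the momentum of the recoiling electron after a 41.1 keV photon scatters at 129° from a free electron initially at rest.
3.7370e-23 kg·m/s

The electron is initially at rest, so by conservation of momentum:
p⃗_e = p⃗₀ − p⃗'  (incident photon momentum minus scattered photon momentum)

Photon momentum magnitudes (p = h/λ = E/c):
λ₀ = hc/E₀ = 30.1665 pm → p₀ = h/λ₀ = 2.1965e-23 kg·m/s
Δλ = λ_C(1 − cos 129°) = 3.9532 pm
λ' = 34.1197 pm → p' = h/λ' = 1.9420e-23 kg·m/s

The scattered photon makes angle θ = 129° with the incident direction, so by the law of cosines:
|p⃗_e|² = p₀² + p'² − 2p₀p'cos θ
|p⃗_e|² = (2.1965e-23)² + (1.9420e-23)² − 2·2.1965e-23·1.9420e-23·cos(129°)
|p⃗_e| = 3.7370e-23 kg·m/s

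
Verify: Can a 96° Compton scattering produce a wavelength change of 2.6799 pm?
Yes, consistent

Calculate the expected shift for θ = 96°:

Δλ_expected = λ_C(1 - cos(96°))
Δλ_expected = 2.4263 × (1 - cos(96°))
Δλ_expected = 2.4263 × 1.1045
Δλ_expected = 2.6799 pm

Given shift: 2.6799 pm
Expected shift: 2.6799 pm
Difference: 0.0000 pm

The values match. This is consistent with Compton scattering at the stated angle.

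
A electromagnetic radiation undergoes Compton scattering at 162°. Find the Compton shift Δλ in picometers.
4.7339 pm

Using the Compton scattering formula:
Δλ = λ_C(1 - cos θ)

where λ_C = h/(m_e·c) ≈ 2.4263 pm is the Compton wavelength of an electron.

For θ = 162°:
cos(162°) = -0.9511
1 - cos(162°) = 1.9511

Δλ = 2.4263 × 1.9511
Δλ = 4.7339 pm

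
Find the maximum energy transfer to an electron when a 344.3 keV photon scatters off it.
197.6369 keV

Maximum energy transfer occurs at θ = 180° (backscattering).

Initial photon: E₀ = 344.3 keV → λ₀ = 3.6011 pm

Maximum Compton shift (at 180°):
Δλ_max = 2λ_C = 2 × 2.4263 = 4.8526 pm

Final wavelength:
λ' = 3.6011 + 4.8526 = 8.4537 pm

Minimum photon energy (maximum energy to electron):
E'_min = hc/λ' = 146.6631 keV

Maximum electron kinetic energy:
K_max = E₀ - E'_min = 344.3000 - 146.6631 = 197.6369 keV

(Intermediate values are shown rounded; full precision is carried through to the final answer.)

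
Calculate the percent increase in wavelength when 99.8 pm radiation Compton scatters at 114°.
3.4200%

Calculate the Compton shift:
Δλ = λ_C(1 - cos(114°))
Δλ = 2.4263 × (1 - cos(114°))
Δλ = 2.4263 × 1.4067
Δλ = 3.4132 pm

Percentage change:
(Δλ/λ₀) × 100 = (3.4132/99.8) × 100
= 3.4200%

(Intermediate values are shown rounded; full precision is carried through to the final answer.)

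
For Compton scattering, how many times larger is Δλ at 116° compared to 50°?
116° produces the larger shift by a factor of 4.027

Calculate both shifts using Δλ = λ_C(1 - cos θ):

For θ₁ = 50°:
Δλ₁ = 2.4263 × (1 - cos(50°))
Δλ₁ = 2.4263 × 0.3572
Δλ₁ = 0.8667 pm

For θ₂ = 116°:
Δλ₂ = 2.4263 × (1 - cos(116°))
Δλ₂ = 2.4263 × 1.4384
Δλ₂ = 3.4899 pm

The 116° angle produces the larger shift.
Ratio: 3.4899/0.8667 = 4.027

(Intermediate values are shown rounded; full precision is carried through to the final answer.)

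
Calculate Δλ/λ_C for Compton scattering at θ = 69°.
0.6416 λ_C

The Compton shift formula is:
Δλ = λ_C(1 - cos θ)

Dividing both sides by λ_C:
Δλ/λ_C = 1 - cos θ

For θ = 69°:
Δλ/λ_C = 1 - cos(69°)
Δλ/λ_C = 1 - 0.3584
Δλ/λ_C = 0.6416

This means the shift is 0.6416 × λ_C = 1.5568 pm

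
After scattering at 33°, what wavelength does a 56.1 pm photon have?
56.4914 pm

Using the Compton scattering formula:
λ' = λ + Δλ = λ + λ_C(1 - cos θ)

Given:
- Initial wavelength λ = 56.1 pm
- Scattering angle θ = 33°
- Compton wavelength λ_C ≈ 2.4263 pm

Calculate the shift:
Δλ = 2.4263 × (1 - cos(33°))
Δλ = 2.4263 × 0.1613
Δλ = 0.3914 pm

Final wavelength:
λ' = 56.1 + 0.3914 = 56.4914 pm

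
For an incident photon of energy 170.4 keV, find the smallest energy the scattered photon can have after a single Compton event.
102.2239 keV (at θ = 180°)

The scattered photon has minimum energy when its wavelength is maximum, i.e., when the Compton shift Δλ = λ_C(1 − cos θ) is maximum. This occurs at θ = 180° (backscattering), giving Δλ_max = 2λ_C = 4.8526 pm.

Initial wavelength: λ₀ = hc/E₀ = 7.2761 pm
Maximum final wavelength: λ'_max = λ₀ + 2λ_C = 7.2761 + 4.8526 = 12.1287 pm
Minimum final energy: E'_min = hc/λ'_max = 102.2239 keV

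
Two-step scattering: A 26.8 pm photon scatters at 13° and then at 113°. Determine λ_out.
30.2365 pm

Apply Compton shift twice:

First scattering at θ₁ = 13°:
Δλ₁ = λ_C(1 - cos(13°))
Δλ₁ = 2.4263 × 0.0256
Δλ₁ = 0.0622 pm

After first scattering:
λ₁ = 26.8 + 0.0622 = 26.8622 pm

Second scattering at θ₂ = 113°:
Δλ₂ = λ_C(1 - cos(113°))
Δλ₂ = 2.4263 × 1.3907
Δλ₂ = 3.3743 pm

Final wavelength:
λ₂ = 26.8622 + 3.3743 = 30.2365 pm

Total shift: Δλ_total = 0.0622 + 3.3743 = 3.4365 pm

(Intermediate values are shown rounded; full precision is carried through to the final answer.)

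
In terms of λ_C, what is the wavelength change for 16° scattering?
0.0387 λ_C

The Compton shift formula is:
Δλ = λ_C(1 - cos θ)

Dividing both sides by λ_C:
Δλ/λ_C = 1 - cos θ

For θ = 16°:
Δλ/λ_C = 1 - cos(16°)
Δλ/λ_C = 1 - 0.9613
Δλ/λ_C = 0.0387

This means the shift is 0.0387 × λ_C = 0.0940 pm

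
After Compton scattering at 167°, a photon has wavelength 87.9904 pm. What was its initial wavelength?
83.2000 pm

From λ' = λ + Δλ, we have λ = λ' - Δλ

First calculate the Compton shift:
Δλ = λ_C(1 - cos θ)
Δλ = 2.4263 × (1 - cos(167°))
Δλ = 2.4263 × 1.9744
Δλ = 4.7904 pm

Initial wavelength:
λ = λ' - Δλ
λ = 87.9904 - 4.7904
λ = 83.2000 pm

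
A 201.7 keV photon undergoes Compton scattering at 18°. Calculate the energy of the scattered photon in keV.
197.8772 keV

First convert energy to wavelength:
λ = hc/E, with hc ≈ 1239.842 keV·pm (i.e. 1239.842 eV·nm)

For E = 201.7 keV = 201700 eV:
λ = 1239.842 keV·pm / 201.7 keV
λ = 6.1470 pm

Calculate the Compton shift:
Δλ = λ_C(1 - cos(18°)) = 2.4263 × 0.0489
Δλ = 0.1188 pm

Final wavelength:
λ' = 6.1470 + 0.1188 = 6.2657 pm

Final energy:
E' = hc/λ' = 1239.842 / 6.2657 = 197.8772 keV

(Intermediate values are shown rounded; full precision is carried through to the final answer.)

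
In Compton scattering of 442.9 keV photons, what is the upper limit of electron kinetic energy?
280.8714 keV

Maximum energy transfer occurs at θ = 180° (backscattering).

Initial photon: E₀ = 442.9 keV → λ₀ = 2.7994 pm

Maximum Compton shift (at 180°):
Δλ_max = 2λ_C = 2 × 2.4263 = 4.8526 pm

Final wavelength:
λ' = 2.7994 + 4.8526 = 7.6520 pm

Minimum photon energy (maximum energy to electron):
E'_min = hc/λ' = 162.0286 keV

Maximum electron kinetic energy:
K_max = E₀ - E'_min = 442.9000 - 162.0286 = 280.8714 keV

(Intermediate values are shown rounded; full precision is carried through to the final answer.)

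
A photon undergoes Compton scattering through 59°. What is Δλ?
1.1767 pm

Using the Compton scattering formula:
Δλ = λ_C(1 - cos θ)

where λ_C = h/(m_e·c) ≈ 2.4263 pm is the Compton wavelength of an electron.

For θ = 59°:
cos(59°) = 0.5150
1 - cos(59°) = 0.4850

Δλ = 2.4263 × 0.4850
Δλ = 1.1767 pm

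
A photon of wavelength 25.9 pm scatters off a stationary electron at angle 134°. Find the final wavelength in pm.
30.0118 pm

Using the Compton scattering formula:
λ' = λ + Δλ = λ + λ_C(1 - cos θ)

Given:
- Initial wavelength λ = 25.9 pm
- Scattering angle θ = 134°
- Compton wavelength λ_C ≈ 2.4263 pm

Calculate the shift:
Δλ = 2.4263 × (1 - cos(134°))
Δλ = 2.4263 × 1.6947
Δλ = 4.1118 pm

Final wavelength:
λ' = 25.9 + 4.1118 = 30.0118 pm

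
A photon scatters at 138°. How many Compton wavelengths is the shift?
1.7431 λ_C

The Compton shift formula is:
Δλ = λ_C(1 - cos θ)

Dividing both sides by λ_C:
Δλ/λ_C = 1 - cos θ

For θ = 138°:
Δλ/λ_C = 1 - cos(138°)
Δλ/λ_C = 1 - -0.7431
Δλ/λ_C = 1.7431

This means the shift is 1.7431 × λ_C = 4.2294 pm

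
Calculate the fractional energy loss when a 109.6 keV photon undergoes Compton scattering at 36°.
0.0394 (or 3.94%)

Calculate initial and final photon energies:

Initial: E₀ = 109.6 keV → λ₀ = 11.3124 pm
Compton shift: Δλ = 0.4634 pm
Final wavelength: λ' = 11.7758 pm
Final energy: E' = 105.2872 keV

Fractional energy loss:
(E₀ - E')/E₀ = (109.6000 - 105.2872)/109.6000
= 4.3128/109.6000
= 0.0394
= 3.94%

(Intermediate values are shown rounded; full precision is carried through to the final answer.)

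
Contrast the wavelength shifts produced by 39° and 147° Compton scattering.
147° produces the larger shift by a factor of 8.251

Calculate both shifts using Δλ = λ_C(1 - cos θ):

For θ₁ = 39°:
Δλ₁ = 2.4263 × (1 - cos(39°))
Δλ₁ = 2.4263 × 0.2229
Δλ₁ = 0.5407 pm

For θ₂ = 147°:
Δλ₂ = 2.4263 × (1 - cos(147°))
Δλ₂ = 2.4263 × 1.8387
Δλ₂ = 4.4612 pm

The 147° angle produces the larger shift.
Ratio: 4.4612/0.5407 = 8.251

(Intermediate values are shown rounded; full precision is carried through to the final answer.)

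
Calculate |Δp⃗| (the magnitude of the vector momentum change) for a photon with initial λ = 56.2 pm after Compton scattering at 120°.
1.9803e-23 kg·m/s

Photon momentum magnitude is p = h/λ.

Initial momentum:
p₀ = h/λ = 6.6261e-34/5.6200e-11 = 1.1790e-23 kg·m/s

After scattering:
λ' = λ + Δλ = 56.2 + 3.6395 = 59.8395 pm
p' = h/λ' = 6.6261e-34/5.9839e-11 = 1.1073e-23 kg·m/s

Momentum is a vector; the scattered photon's direction makes angle θ = 120° with the incident direction. The magnitude of the vector change Δp⃗ = p⃗₀ − p⃗' is found from the law of cosines:
|Δp⃗|² = p₀² + p'² − 2p₀p'cos θ
|Δp⃗|² = (1.1790e-23)² + (1.1073e-23)² − 2·1.1790e-23·1.1073e-23·cos(120°)
|Δp⃗| = 1.9803e-23 kg·m/s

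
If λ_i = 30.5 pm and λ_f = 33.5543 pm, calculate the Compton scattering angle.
105.00°

First find the wavelength shift:
Δλ = λ' - λ = 33.5543 - 30.5 = 3.0543 pm

Using Δλ = λ_C(1 - cos θ), with λ_C = h/(m_e·c) ≈ 2.42631024 pm:
cos θ = 1 - Δλ/λ_C
cos θ = 1 - 3.0543/2.42631024
cos θ = -0.258825

θ = arccos(-0.258825)
θ = 105.00°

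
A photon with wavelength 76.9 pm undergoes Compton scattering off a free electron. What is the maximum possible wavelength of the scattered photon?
81.7526 pm (at θ = 180°)

The Compton shift is Δλ = λ_C(1 − cos θ).

Since cos θ ranges from −1 to 1, the factor (1 − cos θ) ranges from 0 to 2; the maximum shift occurs at θ = 180° (backscattering):
Δλ_max = 2λ_C = 2 × 2.4263 pm = 4.8526 pm

Maximum scattered wavelength:
λ'_max = λ₀ + Δλ_max = 76.9 + 4.8526 = 81.7526 pm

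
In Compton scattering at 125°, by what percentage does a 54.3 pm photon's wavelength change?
7.0313%

Calculate the Compton shift:
Δλ = λ_C(1 - cos(125°))
Δλ = 2.4263 × (1 - cos(125°))
Δλ = 2.4263 × 1.5736
Δλ = 3.8180 pm

Percentage change:
(Δλ/λ₀) × 100 = (3.8180/54.3) × 100
= 7.0313%

(Intermediate values are shown rounded; full precision is carried through to the final answer.)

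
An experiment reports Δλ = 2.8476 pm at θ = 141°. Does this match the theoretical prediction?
No, inconsistent

Calculate the expected shift for θ = 141°:

Δλ_expected = λ_C(1 - cos(141°))
Δλ_expected = 2.4263 × (1 - cos(141°))
Δλ_expected = 2.4263 × 1.7771
Δλ_expected = 4.3119 pm

Given shift: 2.8476 pm
Expected shift: 4.3119 pm
Difference: 1.4643 pm

The values do not match. The given shift corresponds to θ ≈ 100.0°, not 141°.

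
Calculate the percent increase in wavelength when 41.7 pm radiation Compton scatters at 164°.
11.4116%

Calculate the Compton shift:
Δλ = λ_C(1 - cos(164°))
Δλ = 2.4263 × (1 - cos(164°))
Δλ = 2.4263 × 1.9613
Δλ = 4.7586 pm

Percentage change:
(Δλ/λ₀) × 100 = (4.7586/41.7) × 100
= 11.4116%

(Intermediate values are shown rounded; full precision is carried through to the final answer.)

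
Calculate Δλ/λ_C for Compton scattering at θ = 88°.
0.9651 λ_C

The Compton shift formula is:
Δλ = λ_C(1 - cos θ)

Dividing both sides by λ_C:
Δλ/λ_C = 1 - cos θ

For θ = 88°:
Δλ/λ_C = 1 - cos(88°)
Δλ/λ_C = 1 - 0.0349
Δλ/λ_C = 0.9651

This means the shift is 0.9651 × λ_C = 2.3416 pm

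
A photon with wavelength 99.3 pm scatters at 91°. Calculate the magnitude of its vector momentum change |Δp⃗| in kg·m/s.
9.4040e-24 kg·m/s

Photon momentum magnitude is p = h/λ.

Initial momentum:
p₀ = h/λ = 6.6261e-34/9.9300e-11 = 6.6728e-24 kg·m/s

After scattering:
λ' = λ + Δλ = 99.3 + 2.4687 = 101.7687 pm
p' = h/λ' = 6.6261e-34/1.0177e-10 = 6.5109e-24 kg·m/s

Momentum is a vector; the scattered photon's direction makes angle θ = 91° with the incident direction. The magnitude of the vector change Δp⃗ = p⃗₀ − p⃗' is found from the law of cosines:
|Δp⃗|² = p₀² + p'² − 2p₀p'cos θ
|Δp⃗|² = (6.6728e-24)² + (6.5109e-24)² − 2·6.6728e-24·6.5109e-24·cos(91°)
|Δp⃗| = 9.4040e-24 kg·m/s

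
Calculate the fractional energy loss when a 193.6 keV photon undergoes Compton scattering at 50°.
0.1192 (or 11.92%)

Calculate initial and final photon energies:

Initial: E₀ = 193.6 keV → λ₀ = 6.4041 pm
Compton shift: Δλ = 0.8667 pm
Final wavelength: λ' = 7.2709 pm
Final energy: E' = 170.5223 keV

Fractional energy loss:
(E₀ - E')/E₀ = (193.6000 - 170.5223)/193.6000
= 23.0777/193.6000
= 0.1192
= 11.92%

(Intermediate values are shown rounded; full precision is carried through to the final answer.)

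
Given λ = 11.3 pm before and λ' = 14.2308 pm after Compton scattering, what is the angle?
102.00°

First find the wavelength shift:
Δλ = λ' - λ = 14.2308 - 11.3 = 2.9308 pm

Using Δλ = λ_C(1 - cos θ), with λ_C = h/(m_e·c) ≈ 2.42631024 pm:
cos θ = 1 - Δλ/λ_C
cos θ = 1 - 2.9308/2.42631024
cos θ = -0.207925

θ = arccos(-0.207925)
θ = 102.00°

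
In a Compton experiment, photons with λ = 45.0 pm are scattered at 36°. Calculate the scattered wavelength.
45.4634 pm

Using the Compton scattering formula:
λ' = λ + Δλ = λ + λ_C(1 - cos θ)

Given:
- Initial wavelength λ = 45.0 pm
- Scattering angle θ = 36°
- Compton wavelength λ_C ≈ 2.4263 pm

Calculate the shift:
Δλ = 2.4263 × (1 - cos(36°))
Δλ = 2.4263 × 0.1910
Δλ = 0.4634 pm

Final wavelength:
λ' = 45.0 + 0.4634 = 45.4634 pm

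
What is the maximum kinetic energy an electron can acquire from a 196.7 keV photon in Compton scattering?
85.5616 keV

Maximum energy transfer occurs at θ = 180° (backscattering).

Initial photon: E₀ = 196.7 keV → λ₀ = 6.3032 pm

Maximum Compton shift (at 180°):
Δλ_max = 2λ_C = 2 × 2.4263 = 4.8526 pm

Final wavelength:
λ' = 6.3032 + 4.8526 = 11.1558 pm

Minimum photon energy (maximum energy to electron):
E'_min = hc/λ' = 111.1384 keV

Maximum electron kinetic energy:
K_max = E₀ - E'_min = 196.7000 - 111.1384 = 85.5616 keV

(Intermediate values are shown rounded; full precision is carried through to the final answer.)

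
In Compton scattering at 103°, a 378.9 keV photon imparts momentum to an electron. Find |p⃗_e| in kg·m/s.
2.4886e-22 kg·m/s

The electron is initially at rest, so by conservation of momentum:
p⃗_e = p⃗₀ − p⃗'  (incident photon momentum minus scattered photon momentum)

Photon momentum magnitudes (p = h/λ = E/c):
λ₀ = hc/E₀ = 3.2722 pm → p₀ = h/λ₀ = 2.0249e-22 kg·m/s
Δλ = λ_C(1 − cos 103°) = 2.9721 pm
λ' = 6.2443 pm → p' = h/λ' = 1.0611e-22 kg·m/s

The scattered photon makes angle θ = 103° with the incident direction, so by the law of cosines:
|p⃗_e|² = p₀² + p'² − 2p₀p'cos θ
|p⃗_e|² = (2.0249e-22)² + (1.0611e-22)² − 2·2.0249e-22·1.0611e-22·cos(103°)
|p⃗_e| = 2.4886e-22 kg·m/s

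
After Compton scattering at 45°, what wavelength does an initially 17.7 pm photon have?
18.4106 pm

Using the Compton formula: λ' = λ + λ_C(1 − cos θ)

For θ = 45°, cos θ = √2/2 (exact) ≈ 0.7071, so:
1 − cos 45° = 1 − (√2/2) ≈ 0.2929

Δλ = λ_C × 0.2929 = 2.4263 × 0.2929 = 0.7106 pm

λ' = 17.7 + 0.7106 = 18.4106 pm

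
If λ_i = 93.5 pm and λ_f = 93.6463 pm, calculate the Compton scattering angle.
20.00°

First find the wavelength shift:
Δλ = λ' - λ = 93.6463 - 93.5 = 0.1463 pm

Using Δλ = λ_C(1 - cos θ), with λ_C = h/(m_e·c) ≈ 2.42631024 pm:
cos θ = 1 - Δλ/λ_C
cos θ = 1 - 0.1463/2.42631024
cos θ = 0.939703

θ = arccos(0.939703)
θ = 20.00°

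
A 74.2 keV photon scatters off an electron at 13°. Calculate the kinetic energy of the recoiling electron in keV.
0.2751 keV

By energy conservation: K_e = E_initial - E_final

First find the scattered photon energy:
Initial wavelength: λ = hc/E = 16.7095 pm
Compton shift: Δλ = λ_C(1 - cos(13°)) = 0.0622 pm
Final wavelength: λ' = 16.7095 + 0.0622 = 16.7716 pm
Final photon energy: E' = hc/λ' = 73.9249 keV

Electron kinetic energy:
K_e = E - E' = 74.2000 - 73.9249 = 0.2751 keV

(Intermediate values are shown rounded; full precision is carried through to the final answer.)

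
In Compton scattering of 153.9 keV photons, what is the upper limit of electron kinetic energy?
57.8535 keV

Maximum energy transfer occurs at θ = 180° (backscattering).

Initial photon: E₀ = 153.9 keV → λ₀ = 8.0562 pm

Maximum Compton shift (at 180°):
Δλ_max = 2λ_C = 2 × 2.4263 = 4.8526 pm

Final wavelength:
λ' = 8.0562 + 4.8526 = 12.9088 pm

Minimum photon energy (maximum energy to electron):
E'_min = hc/λ' = 96.0465 keV

Maximum electron kinetic energy:
K_max = E₀ - E'_min = 153.9000 - 96.0465 = 57.8535 keV

(Intermediate values are shown rounded; full precision is carried through to the final answer.)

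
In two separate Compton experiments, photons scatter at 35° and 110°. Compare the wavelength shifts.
110° produces the larger shift by a factor of 7.421

Calculate both shifts using Δλ = λ_C(1 - cos θ):

For θ₁ = 35°:
Δλ₁ = 2.4263 × (1 - cos(35°))
Δλ₁ = 2.4263 × 0.1808
Δλ₁ = 0.4388 pm

For θ₂ = 110°:
Δλ₂ = 2.4263 × (1 - cos(110°))
Δλ₂ = 2.4263 × 1.3420
Δλ₂ = 3.2562 pm

The 110° angle produces the larger shift.
Ratio: 3.2562/0.4388 = 7.421

(Intermediate values are shown rounded; full precision is carried through to the final answer.)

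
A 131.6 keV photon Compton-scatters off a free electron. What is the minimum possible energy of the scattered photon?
86.8607 keV (at θ = 180°)

The scattered photon has minimum energy when its wavelength is maximum, i.e., when the Compton shift Δλ = λ_C(1 − cos θ) is maximum. This occurs at θ = 180° (backscattering), giving Δλ_max = 2λ_C = 4.8526 pm.

Initial wavelength: λ₀ = hc/E₀ = 9.4213 pm
Maximum final wavelength: λ'_max = λ₀ + 2λ_C = 9.4213 + 4.8526 = 14.2739 pm
Minimum final energy: E'_min = hc/λ'_max = 86.8607 keV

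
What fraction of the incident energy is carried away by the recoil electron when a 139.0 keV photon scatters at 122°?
0.2939 (or 29.39%)

Calculate initial and final photon energies:

Initial: E₀ = 139.0 keV → λ₀ = 8.9197 pm
Compton shift: Δλ = 3.7121 pm
Final wavelength: λ' = 12.6318 pm
Final energy: E' = 98.1526 keV

Fractional energy loss:
(E₀ - E')/E₀ = (139.0000 - 98.1526)/139.0000
= 40.8474/139.0000
= 0.2939
= 29.39%

(Intermediate values are shown rounded; full precision is carried through to the final answer.)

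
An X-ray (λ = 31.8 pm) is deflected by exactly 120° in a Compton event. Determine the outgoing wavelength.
35.4395 pm

Using the Compton formula: λ' = λ + λ_C(1 − cos θ)

For θ = 120°, cos θ = -1/2 (exact) = -0.5000, so:
1 − cos 120° = 1 − (-1/2) = 1.5000

Δλ = λ_C × 1.5000 = 2.4263 × 1.5000 = 3.6395 pm

λ' = 31.8 + 3.6395 = 35.4395 pm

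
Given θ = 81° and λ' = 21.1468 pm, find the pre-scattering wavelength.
19.1000 pm

From λ' = λ + Δλ, we have λ = λ' - Δλ

First calculate the Compton shift:
Δλ = λ_C(1 - cos θ)
Δλ = 2.4263 × (1 - cos(81°))
Δλ = 2.4263 × 0.8436
Δλ = 2.0468 pm

Initial wavelength:
λ = λ' - Δλ
λ = 21.1468 - 2.0468
λ = 19.1000 pm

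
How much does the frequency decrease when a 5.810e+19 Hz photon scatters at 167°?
2.797e+19 Hz (decrease)

Convert frequency to wavelength (c = 299792458 m/s):
λ₀ = c/f₀ = 299792458/5.810e+19 = 5.1599390e-12 m = 5.1599 pm

Calculate Compton shift:
Δλ = λ_C(1 - cos(167°)) = 4.7904 pm

Final wavelength:
λ' = λ₀ + Δλ = 5.1599 + 4.7904 = 9.9504 pm

Final frequency:
f' = c/λ' = 299792458/9.9503733e-12 = 3.0128765e+19 Hz

Frequency shift (decrease):
Δf = f₀ - f' = 5.810e+19 - 3.0128765e+19 = 2.797e+19 Hz

(Intermediate values are shown rounded; full precision is carried through to the final answer.)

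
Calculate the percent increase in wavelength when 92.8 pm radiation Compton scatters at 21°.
0.1737%

Calculate the Compton shift:
Δλ = λ_C(1 - cos(21°))
Δλ = 2.4263 × (1 - cos(21°))
Δλ = 2.4263 × 0.0664
Δλ = 0.1612 pm

Percentage change:
(Δλ/λ₀) × 100 = (0.1612/92.8) × 100
= 0.1737%

(Intermediate values are shown rounded; full precision is carried through to the final answer.)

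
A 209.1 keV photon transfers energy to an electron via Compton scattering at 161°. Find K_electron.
92.6813 keV

By energy conservation: K_e = E_initial - E_final

First find the scattered photon energy:
Initial wavelength: λ = hc/E = 5.9294 pm
Compton shift: Δλ = λ_C(1 - cos(161°)) = 4.7204 pm
Final wavelength: λ' = 5.9294 + 4.7204 = 10.6499 pm
Final photon energy: E' = hc/λ' = 116.4187 keV

Electron kinetic energy:
K_e = E - E' = 209.1000 - 116.4187 = 92.6813 keV

(Intermediate values are shown rounded; full precision is carried through to the final answer.)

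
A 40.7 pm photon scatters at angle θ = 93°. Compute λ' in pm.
43.2533 pm

Using the Compton scattering formula:
λ' = λ + Δλ = λ + λ_C(1 - cos θ)

Given:
- Initial wavelength λ = 40.7 pm
- Scattering angle θ = 93°
- Compton wavelength λ_C ≈ 2.4263 pm

Calculate the shift:
Δλ = 2.4263 × (1 - cos(93°))
Δλ = 2.4263 × 1.0523
Δλ = 2.5533 pm

Final wavelength:
λ' = 40.7 + 2.5533 = 43.2533 pm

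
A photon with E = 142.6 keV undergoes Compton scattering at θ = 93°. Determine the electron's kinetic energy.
32.3706 keV

By energy conservation: K_e = E_initial - E_final

First find the scattered photon energy:
Initial wavelength: λ = hc/E = 8.6945 pm
Compton shift: Δλ = λ_C(1 - cos(93°)) = 2.5533 pm
Final wavelength: λ' = 8.6945 + 2.5533 = 11.2478 pm
Final photon energy: E' = hc/λ' = 110.2294 keV

Electron kinetic energy:
K_e = E - E' = 142.6000 - 110.2294 = 32.3706 keV

(Intermediate values are shown rounded; full precision is carried through to the final answer.)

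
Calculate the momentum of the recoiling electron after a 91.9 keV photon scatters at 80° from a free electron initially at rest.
5.9255e-23 kg·m/s

The electron is initially at rest, so by conservation of momentum:
p⃗_e = p⃗₀ − p⃗'  (incident photon momentum minus scattered photon momentum)

Photon momentum magnitudes (p = h/λ = E/c):
λ₀ = hc/E₀ = 13.4912 pm → p₀ = h/λ₀ = 4.9114e-23 kg·m/s
Δλ = λ_C(1 − cos 80°) = 2.0050 pm
λ' = 15.4962 pm → p' = h/λ' = 4.2759e-23 kg·m/s

The scattered photon makes angle θ = 80° with the incident direction, so by the law of cosines:
|p⃗_e|² = p₀² + p'² − 2p₀p'cos θ
|p⃗_e|² = (4.9114e-23)² + (4.2759e-23)² − 2·4.9114e-23·4.2759e-23·cos(80°)
|p⃗_e| = 5.9255e-23 kg·m/s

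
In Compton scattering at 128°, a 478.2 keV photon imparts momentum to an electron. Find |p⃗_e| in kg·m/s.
3.2814e-22 kg·m/s

The electron is initially at rest, so by conservation of momentum:
p⃗_e = p⃗₀ − p⃗'  (incident photon momentum minus scattered photon momentum)

Photon momentum magnitudes (p = h/λ = E/c):
λ₀ = hc/E₀ = 2.5927 pm → p₀ = h/λ₀ = 2.5556e-22 kg·m/s
Δλ = λ_C(1 − cos 128°) = 3.9201 pm
λ' = 6.5128 pm → p' = h/λ' = 1.0174e-22 kg·m/s

The scattered photon makes angle θ = 128° with the incident direction, so by the law of cosines:
|p⃗_e|² = p₀² + p'² − 2p₀p'cos θ
|p⃗_e|² = (2.5556e-22)² + (1.0174e-22)² − 2·2.5556e-22·1.0174e-22·cos(128°)
|p⃗_e| = 3.2814e-22 kg·m/s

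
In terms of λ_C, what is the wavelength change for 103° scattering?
1.2250 λ_C

The Compton shift formula is:
Δλ = λ_C(1 - cos θ)

Dividing both sides by λ_C:
Δλ/λ_C = 1 - cos θ

For θ = 103°:
Δλ/λ_C = 1 - cos(103°)
Δλ/λ_C = 1 - -0.2250
Δλ/λ_C = 1.2250

This means the shift is 1.2250 × λ_C = 2.9721 pm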